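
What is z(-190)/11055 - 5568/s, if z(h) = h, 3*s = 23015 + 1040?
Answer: -37846634/53185605 ≈ -0.71160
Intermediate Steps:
s = 24055/3 (s = (23015 + 1040)/3 = (⅓)*24055 = 24055/3 ≈ 8018.3)
z(-190)/11055 - 5568/s = -190/11055 - 5568/24055/3 = -190*1/11055 - 5568*3/24055 = -38/2211 - 16704/24055 = -37846634/53185605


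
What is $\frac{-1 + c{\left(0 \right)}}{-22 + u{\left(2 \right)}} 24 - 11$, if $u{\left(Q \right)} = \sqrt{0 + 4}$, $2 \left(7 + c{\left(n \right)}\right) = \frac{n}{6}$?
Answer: $- \frac{7}{5} \approx -1.4$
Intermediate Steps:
$c{\left(n \right)} = -7 + \frac{n}{12}$ ($c{\left(n \right)} = -7 + \frac{n \frac{1}{6}}{2} = -7 + \frac{\frac{1}{6} n}{2} = -7 + \frac{n}{12}$)
$u{\left(Q \right)} = 2$ ($u{\left(Q \right)} = \sqrt{4} = 2$)
$\frac{-1 + c{\left(0 \right)}}{-22 + u{\left(2 \right)}} 24 - 11 = \frac{-1 + \left(-7 + \frac{1}{12} \cdot 0\right)}{-22 + 2} \cdot 24 - 11 = \frac{-1 + \left(-7 + 0\right)}{-20} \cdot 24 - 11 = \left(-1 - 7\right) \left(- \frac{1}{20}\right) 24 - 11 = \left(-8\right) \left(- \frac{1}{20}\right) 24 - 11 = \frac{2}{5} \cdot 24 - 11 = \frac{48}{5} - 11 = - \frac{7}{5}$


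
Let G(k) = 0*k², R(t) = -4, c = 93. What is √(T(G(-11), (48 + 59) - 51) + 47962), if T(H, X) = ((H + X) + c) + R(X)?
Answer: √48107 ≈ 219.33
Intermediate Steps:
G(k) = 0
T(H, X) = 89 + H + X (T(H, X) = ((H + X) + 93) - 4 = (93 + H + X) - 4 = 89 + H + X)
√(T(G(-11), (48 + 59) - 51) + 47962) = √((89 + 0 + ((48 + 59) - 51)) + 47962) = √((89 + 0 + (107 - 51)) + 47962) = √((89 + 0 + 56) + 47962) = √(145 + 47962) = √48107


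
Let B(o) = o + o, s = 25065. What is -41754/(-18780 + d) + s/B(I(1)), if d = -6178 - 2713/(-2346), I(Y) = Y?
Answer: 1467720453843/117097510 ≈ 12534.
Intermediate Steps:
B(o) = 2*o
d = -14490875/2346 (d = -6178 - 2713*(-1/2346) = -6178 + 2713/2346 = -14490875/2346 ≈ -6176.8)
-41754/(-18780 + d) + s/B(I(1)) = -41754/(-18780 - 14490875/2346) + 25065/((2*1)) = -41754/(-58548755/2346) + 25065/2 = -41754*(-2346/58548755) + 25065*(½) = 97954884/58548755 + 25065/2 = 1467720453843/117097510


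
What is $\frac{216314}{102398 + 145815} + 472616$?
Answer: $\frac{16758521646}{35459} \approx 4.7262 \cdot 10^{5}$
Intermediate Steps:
$\frac{216314}{102398 + 145815} + 472616 = \frac{216314}{248213} + 472616 = 216314 \cdot \frac{1}{248213} + 472616 = \frac{30902}{35459} + 472616 = \frac{16758521646}{35459}$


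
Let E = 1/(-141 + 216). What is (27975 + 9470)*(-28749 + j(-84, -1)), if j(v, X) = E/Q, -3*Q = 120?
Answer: -645903790489/600 ≈ -1.0765e+9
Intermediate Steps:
Q = -40 (Q = -⅓*120 = -40)
E = 1/75 ≈ 0.013333
j(v, X) = -1/3000 (j(v, X) = (1/75)/(-40) = (1/75)*(-1/40) = -1/3000)
(27975 + 9470)*(-28749 + j(-84, -1)) = (27975 + 9470)*(-28749 - 1/3000) = 37445*(-86247001/3000) = -645903790489/600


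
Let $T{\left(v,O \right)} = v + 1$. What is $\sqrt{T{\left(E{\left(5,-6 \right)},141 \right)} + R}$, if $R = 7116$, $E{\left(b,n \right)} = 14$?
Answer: $\sqrt{7131} \approx 84.445$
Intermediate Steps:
$T{\left(v,O \right)} = 1 + v$
$\sqrt{T{\left(E{\left(5,-6 \right)},141 \right)} + R} = \sqrt{\left(1 + 14\right) + 7116} = \sqrt{15 + 7116} = \sqrt{7131}$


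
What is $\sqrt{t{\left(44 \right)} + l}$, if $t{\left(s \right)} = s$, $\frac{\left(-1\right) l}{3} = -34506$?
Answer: $\sqrt{103562} \approx 321.81$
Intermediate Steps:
$l = 103518$ ($l = \left(-3\right) \left(-34506\right) = 103518$)
$\sqrt{t{\left(44 \right)} + l} = \sqrt{44 + 103518} = \sqrt{103562}$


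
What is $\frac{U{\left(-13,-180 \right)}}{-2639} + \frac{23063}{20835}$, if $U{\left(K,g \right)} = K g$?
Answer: $\frac{931489}{4229505} \approx 0.22024$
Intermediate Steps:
$\frac{U{\left(-13,-180 \right)}}{-2639} + \frac{23063}{20835} = \frac{\left(-13\right) \left(-180\right)}{-2639} + \frac{23063}{20835} = 2340 \left(- \frac{1}{2639}\right) + 23063 \cdot \frac{1}{20835} = - \frac{180}{203} + \frac{23063}{20835} = \frac{931489}{4229505}$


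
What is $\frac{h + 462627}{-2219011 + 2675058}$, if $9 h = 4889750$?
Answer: $\frac{9053393}{4104423} \approx 2.2058$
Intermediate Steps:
$h = \frac{4889750}{9}$ ($h = \frac{1}{9} \cdot 4889750 = \frac{4889750}{9} \approx 5.4331 \cdot 10^{5}$)
$\frac{h + 462627}{-2219011 + 2675058} = \frac{\frac{4889750}{9} + 462627}{-2219011 + 2675058} = \frac{9053393}{9 \cdot 456047} = \frac{9053393}{9} \cdot \frac{1}{456047} = \frac{9053393}{4104423}$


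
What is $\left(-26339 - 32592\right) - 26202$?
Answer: $-85133$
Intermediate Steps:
$\left(-26339 - 32592\right) - 26202 = -58931 - 26202 = -85133$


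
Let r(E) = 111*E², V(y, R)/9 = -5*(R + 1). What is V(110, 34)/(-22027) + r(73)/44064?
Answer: 4366263271/323532576 ≈ 13.496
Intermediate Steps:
V(y, R) = -45 - 45*R (V(y, R) = 9*(-5*(R + 1)) = 9*(-5*(1 + R)) = 9*(-5 - 5*R) = -45 - 45*R)
V(110, 34)/(-22027) + r(73)/44064 = (-45 - 45*34)/(-22027) + (111*73²)/44064 = (-45 - 1530)*(-1/22027) + (111*5329)*(1/44064) = -1575*(-1/22027) + 591519*(1/44064) = 1575/22027 + 197173/14688 = 4366263271/323532576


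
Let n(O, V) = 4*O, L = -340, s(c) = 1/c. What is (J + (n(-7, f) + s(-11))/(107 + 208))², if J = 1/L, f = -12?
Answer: 2093809/246741264 ≈ 0.0084859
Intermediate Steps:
J = -1/340 (J = 1/(-340) = -1/340 ≈ -0.0029412)
(J + (n(-7, f) + s(-11))/(107 + 208))² = (-1/340 + (4*(-7) + 1/(-11))/(107 + 208))² = (-1/340 + (-28 - 1/11)/315)² = (-1/340 - 309/11*1/315)² = (-1/340 - 103/1155)² = (-1447/15708)² = 2093809/246741264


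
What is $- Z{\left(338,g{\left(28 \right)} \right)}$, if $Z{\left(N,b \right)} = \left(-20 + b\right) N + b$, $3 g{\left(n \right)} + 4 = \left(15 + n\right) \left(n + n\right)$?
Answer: $-264892$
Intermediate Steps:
$g{\left(n \right)} = - \frac{4}{3} + \frac{2 n \left(15 + n\right)}{3}$ ($g{\left(n \right)} = - \frac{4}{3} + \frac{\left(15 + n\right) \left(n + n\right)}{3} = - \frac{4}{3} + \frac{\left(15 + n\right) 2 n}{3} = - \frac{4}{3} + \frac{2 n \left(15 + n\right)}{3}$)
$Z{\left(N,b \right)} = b + N \left(-20 + b\right)$ ($Z{\left(N,b \right)} = N \left(-20 + b\right) + b = b + N \left(-20 + b\right)$)
$- Z{\left(338,g{\left(28 \right)} \right)} = - (\left(- \frac{4}{3} + 10 \cdot 28 + \frac{2 \cdot 28^{2}}{3}\right) - 6760 + 338 \left(- \frac{4}{3} + 10 \cdot 28 + \frac{2 \cdot 28^{2}}{3}\right)) = - (\left(- \frac{4}{3} + 280 + \frac{2}{3} \cdot 784\right) - 6760 + 338 \left(- \frac{4}{3} + 280 + \frac{2}{3} \cdot 784\right)) = - (\left(- \frac{4}{3} + 280 + \frac{1568}{3}\right) - 6760 + 338 \left(- \frac{4}{3} + 280 + \frac{1568}{3}\right)) = - (\frac{2404}{3} - 6760 + 338 \cdot \frac{2404}{3}) = - (\frac{2404}{3} - 6760 + \frac{812552}{3}) = \left(-1\right) 264892 = -264892$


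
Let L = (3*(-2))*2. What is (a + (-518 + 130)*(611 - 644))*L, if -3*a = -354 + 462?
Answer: -153216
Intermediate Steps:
a = -36 (a = -(-354 + 462)/3 = -1/3*108 = -36)
L = -12 (L = -6*2 = -12)
(a + (-518 + 130)*(611 - 644))*L = (-36 + (-518 + 130)*(611 - 644))*(-12) = (-36 - 388*(-33))*(-12) = (-36 + 12804)*(-12) = 12768*(-12) = -153216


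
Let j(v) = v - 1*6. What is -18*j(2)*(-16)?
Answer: -1152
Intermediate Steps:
j(v) = -6 + v (j(v) = v - 6 = -6 + v)
-18*j(2)*(-16) = -18*(-6 + 2)*(-16) = -18*(-4)*(-16) = 72*(-16) = -1152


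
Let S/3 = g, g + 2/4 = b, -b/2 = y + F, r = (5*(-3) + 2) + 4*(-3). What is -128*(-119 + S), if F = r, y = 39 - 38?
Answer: -3008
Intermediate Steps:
r = -25 (r = (-15 + 2) - 12 = -13 - 12 = -25)
y = 1
F = -25
b = 48 (b = -2*(1 - 25) = -2*(-24) = 48)
g = 95/2 (g = -½ + 48 = 95/2 ≈ 47.500)
S = 285/2 (S = 3*(95/2) = 285/2 ≈ 142.50)
-128*(-119 + S) = -128*(-119 + 285/2) = -128*47/2 = -3008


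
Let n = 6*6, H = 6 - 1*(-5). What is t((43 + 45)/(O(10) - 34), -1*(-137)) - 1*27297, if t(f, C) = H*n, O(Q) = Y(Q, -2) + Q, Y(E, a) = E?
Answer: -26901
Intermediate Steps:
H = 11 (H = 6 + 5 = 11)
O(Q) = 2*Q (O(Q) = Q + Q = 2*Q)
n = 36
t(f, C) = 396 (t(f, C) = 11*36 = 396)
t((43 + 45)/(O(10) - 34), -1*(-137)) - 1*27297 = 396 - 1*27297 = 396 - 27297 = -26901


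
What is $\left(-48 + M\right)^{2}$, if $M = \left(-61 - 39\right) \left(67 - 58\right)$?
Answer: $898704$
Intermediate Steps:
$M = -900$ ($M = \left(-100\right) 9 = -900$)
$\left(-48 + M\right)^{2} = \left(-48 - 900\right)^{2} = \left(-948\right)^{2} = 898704$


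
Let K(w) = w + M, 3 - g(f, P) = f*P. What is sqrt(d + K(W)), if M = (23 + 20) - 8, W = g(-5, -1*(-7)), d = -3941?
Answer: 2*I*sqrt(967) ≈ 62.193*I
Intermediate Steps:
g(f, P) = 3 - P*f (g(f, P) = 3 - f*P = 3 - P*f)
W = 38 (W = 3 - 1*(-1*(-7))*(-5) = 3 - 1*7*(-5) = 3 + 35 = 38)
M = 35 (M = 43 - 8 = 35)
K(w) = 35 + w (K(w) = w + 35 = 35 + w)
sqrt(d + K(W)) = sqrt(-3941 + (35 + 38)) = sqrt(-3941 + 73) = sqrt(-3868) = 2*I*sqrt(967)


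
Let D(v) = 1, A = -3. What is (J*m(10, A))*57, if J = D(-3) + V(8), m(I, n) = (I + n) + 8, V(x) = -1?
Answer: 0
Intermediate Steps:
m(I, n) = 8 + I + n
J = 0 (J = 1 - 1 = 0)
(J*m(10, A))*57 = (0*(8 + 10 - 3))*57 = (0*15)*57 = 0*57 = 0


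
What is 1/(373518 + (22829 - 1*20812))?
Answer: 1/375535 ≈ 2.6629e-6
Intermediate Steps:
1/(373518 + (22829 - 1*20812)) = 1/(373518 + (22829 - 20812)) = 1/(373518 + 2017) = 1/375535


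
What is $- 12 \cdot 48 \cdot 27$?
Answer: $-15552$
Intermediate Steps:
$- 12 \cdot 48 \cdot 27 = \left(-12\right) 1296 = -15552$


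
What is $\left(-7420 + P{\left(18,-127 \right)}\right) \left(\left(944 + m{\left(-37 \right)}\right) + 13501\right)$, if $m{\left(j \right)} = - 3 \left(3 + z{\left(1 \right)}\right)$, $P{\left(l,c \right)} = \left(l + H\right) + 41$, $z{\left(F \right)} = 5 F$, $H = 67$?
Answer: $-105186774$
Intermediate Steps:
$P{\left(l,c \right)} = 108 + l$ ($P{\left(l,c \right)} = \left(l + 67\right) + 41 = \left(67 + l\right) + 41 = 108 + l$)
$m{\left(j \right)} = -24$ ($m{\left(j \right)} = - 3 \left(3 + 5 \cdot 1\right) = - 3 \left(3 + 5\right) = \left(-3\right) 8 = -24$)
$\left(-7420 + P{\left(18,-127 \right)}\right) \left(\left(944 + m{\left(-37 \right)}\right) + 13501\right) = \left(-7420 + \left(108 + 18\right)\right) \left(\left(944 - 24\right) + 13501\right) = \left(-7420 + 126\right) \left(920 + 13501\right) = \left(-7294\right) 14421 = -105186774$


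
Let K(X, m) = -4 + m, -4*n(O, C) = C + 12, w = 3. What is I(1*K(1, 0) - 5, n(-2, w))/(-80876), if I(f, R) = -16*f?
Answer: -36/20219 ≈ -0.0017805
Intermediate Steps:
n(O, C) = -3 - C/4 (n(O, C) = -(C + 12)/4 = -(12 + C)/4 = -3 - C/4)
I(1*K(1, 0) - 5, n(-2, w))/(-80876) = -16*(1*(-4 + 0) - 5)/(-80876) = -16*(1*(-4) - 5)*(-1/80876) = -16*(-4 - 5)*(-1/80876) = -16*(-9)*(-1/80876) = 144*(-1/80876) = -36/20219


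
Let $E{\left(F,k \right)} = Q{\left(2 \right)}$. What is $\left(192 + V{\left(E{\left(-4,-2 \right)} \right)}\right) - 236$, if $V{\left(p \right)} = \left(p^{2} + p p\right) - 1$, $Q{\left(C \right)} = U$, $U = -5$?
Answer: $5$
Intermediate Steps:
$Q{\left(C \right)} = -5$
$E{\left(F,k \right)} = -5$
$V{\left(p \right)} = -1 + 2 p^{2}$ ($V{\left(p \right)} = \left(p^{2} + p^{2}\right) - 1 = 2 p^{2} - 1 = -1 + 2 p^{2}$)
$\left(192 + V{\left(E{\left(-4,-2 \right)} \right)}\right) - 236 = \left(192 - \left(1 - 2 \left(-5\right)^{2}\right)\right) - 236 = \left(192 + \left(-1 + 2 \cdot 25\right)\right) - 236 = \left(192 + \left(-1 + 50\right)\right) - 236 = \left(192 + 49\right) - 236 = 241 - 236 = 5$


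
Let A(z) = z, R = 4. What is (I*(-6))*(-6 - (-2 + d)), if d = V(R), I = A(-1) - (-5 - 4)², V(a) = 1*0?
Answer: -1968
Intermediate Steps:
V(a) = 0
I = -82 (I = -1 - (-5 - 4)² = -1 - 1*(-9)² = -1 - 1*81 = -1 - 81 = -82)
d = 0
(I*(-6))*(-6 - (-2 + d)) = (-82*(-6))*(-6 - (-2 + 0)) = 492*(-6 - 1*(-2)) = 492*(-6 + 2) = 492*(-4) = -1968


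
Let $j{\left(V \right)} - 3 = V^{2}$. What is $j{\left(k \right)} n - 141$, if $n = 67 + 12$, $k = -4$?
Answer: $1360$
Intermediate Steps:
$n = 79$
$j{\left(V \right)} = 3 + V^{2}$
$j{\left(k \right)} n - 141 = \left(3 + \left(-4\right)^{2}\right) 79 - 141 = \left(3 + 16\right) 79 - 141 = 19 \cdot 79 - 141 = 1501 - 141 = 1360$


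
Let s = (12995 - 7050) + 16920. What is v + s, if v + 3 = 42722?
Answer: 65584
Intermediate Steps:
s = 22865 (s = 5945 + 16920 = 22865)
v = 42719 (v = -3 + 42722 = 42719)
v + s = 42719 + 22865 = 65584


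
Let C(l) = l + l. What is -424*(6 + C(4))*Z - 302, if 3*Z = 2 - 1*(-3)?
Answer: -30586/3 ≈ -10195.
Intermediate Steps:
C(l) = 2*l
Z = 5/3 (Z = (2 - 1*(-3))/3 = (2 + 3)/3 = (⅓)*5 = 5/3 ≈ 1.6667)
-424*(6 + C(4))*Z - 302 = -424*(6 + 2*4)*5/3 - 302 = -424*(6 + 8)*5/3 - 302 = -5936*5/3 - 302 = -424*70/3 - 302 = -29680/3 - 302 = -30586/3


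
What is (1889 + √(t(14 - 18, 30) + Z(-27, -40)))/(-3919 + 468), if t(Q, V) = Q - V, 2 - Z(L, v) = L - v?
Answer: -1889/3451 - 3*I*√5/3451 ≈ -0.54738 - 0.0019438*I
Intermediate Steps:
Z(L, v) = 2 + v - L (Z(L, v) = 2 - (L - v) = 2 + (v - L) = 2 + v - L)
(1889 + √(t(14 - 18, 30) + Z(-27, -40)))/(-3919 + 468) = (1889 + √(((14 - 18) - 1*30) + (2 - 40 - 1*(-27))))/(-3919 + 468) = (1889 + √((-4 - 30) + (2 - 40 + 27)))/(-3451) = (1889 + √(-34 - 11))*(-1/3451) = (1889 + √(-45))*(-1/3451) = (1889 + 3*I*√5)*(-1/3451) = -1889/3451 - 3*I*√5/3451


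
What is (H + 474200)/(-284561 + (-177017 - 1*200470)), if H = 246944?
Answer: -90143/82756 ≈ -1.0893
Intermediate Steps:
(H + 474200)/(-284561 + (-177017 - 1*200470)) = (246944 + 474200)/(-284561 + (-177017 - 1*200470)) = 721144/(-284561 + (-177017 - 200470)) = 721144/(-284561 - 377487) = 721144/(-662048) = 721144*(-1/662048) = -90143/82756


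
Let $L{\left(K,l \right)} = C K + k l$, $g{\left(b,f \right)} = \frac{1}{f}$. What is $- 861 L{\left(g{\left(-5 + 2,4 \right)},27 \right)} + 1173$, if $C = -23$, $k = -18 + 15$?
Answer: $\frac{303459}{4} \approx 75865.0$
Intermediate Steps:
$k = -3$
$L{\left(K,l \right)} = - 23 K - 3 l$
$- 861 L{\left(g{\left(-5 + 2,4 \right)},27 \right)} + 1173 = - 861 \left(- \frac{23}{4} - 81\right) + 1173 = \left(-861\right) \left(- \frac{347}{4}\right) + 1173 = \frac{298767}{4} + 1173 = \frac{303459}{4}$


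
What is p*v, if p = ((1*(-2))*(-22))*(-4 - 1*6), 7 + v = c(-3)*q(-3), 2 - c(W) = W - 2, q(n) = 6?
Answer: -15400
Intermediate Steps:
c(W) = 4 - W (c(W) = 2 - (W - 2) = 2 - (-2 + W) = 2 + (2 - W) = 4 - W)
v = 35 (v = -7 + (4 - 1*(-3))*6 = -7 + (4 + 3)*6 = -7 + 7*6 = -7 + 42 = 35)
p = -440 (p = (-2*(-22))*(-4 - 6) = 44*(-10) = -440)
p*v = -440*35 = -15400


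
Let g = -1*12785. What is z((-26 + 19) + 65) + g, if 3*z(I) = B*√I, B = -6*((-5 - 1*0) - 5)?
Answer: -12785 + 20*√58 ≈ -12633.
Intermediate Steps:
B = 60 (B = -6*((-5 + 0) - 5) = -6*(-5 - 5) = -6*(-10) = 60)
g = -12785
z(I) = 20*√I (z(I) = (60*√I)/3 = 20*√I)
z((-26 + 19) + 65) + g = 20*√((-26 + 19) + 65) - 12785 = 20*√(-7 + 65) - 12785 = 20*√58 - 12785 = -12785 + 20*√58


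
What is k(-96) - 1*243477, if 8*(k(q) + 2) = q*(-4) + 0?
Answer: -243431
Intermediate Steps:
k(q) = -2 - q/2 (k(q) = -2 + (q*(-4) + 0)/8 = -2 + (-4*q + 0)/8 = -2 + (-4*q)/8 = -2 - q/2)
k(-96) - 1*243477 = (-2 - 1/2*(-96)) - 1*243477 = (-2 + 48) - 243477 = 46 - 243477 = -243431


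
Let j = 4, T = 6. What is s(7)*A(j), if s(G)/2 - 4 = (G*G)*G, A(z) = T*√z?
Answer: 8328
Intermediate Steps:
A(z) = 6*√z
s(G) = 8 + 2*G³ (s(G) = 8 + 2*((G*G)*G) = 8 + 2*(G²*G) = 8 + 2*G³)
s(7)*A(j) = (8 + 2*7³)*(6*√4) = (8 + 2*343)*(6*2) = (8 + 686)*12 = 694*12 = 8328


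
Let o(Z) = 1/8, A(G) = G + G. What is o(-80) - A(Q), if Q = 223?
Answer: -3567/8 ≈ -445.88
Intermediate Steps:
A(G) = 2*G
o(Z) = ⅛
o(-80) - A(Q) = ⅛ - 2*223 = ⅛ - 1*446 = ⅛ - 446 = -3567/8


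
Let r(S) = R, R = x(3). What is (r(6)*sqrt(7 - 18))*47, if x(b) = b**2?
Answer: 423*I*sqrt(11) ≈ 1402.9*I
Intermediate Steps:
R = 9 (R = 3**2 = 9)
r(S) = 9
(r(6)*sqrt(7 - 18))*47 = (9*sqrt(7 - 18))*47 = (9*sqrt(-11))*47 = (9*(I*sqrt(11)))*47 = (9*I*sqrt(11))*47 = 423*I*sqrt(11)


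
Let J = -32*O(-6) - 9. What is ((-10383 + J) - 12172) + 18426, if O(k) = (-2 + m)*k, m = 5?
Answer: -3562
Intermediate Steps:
O(k) = 3*k (O(k) = (-2 + 5)*k = 3*k)
J = 567 (J = -96*(-6) - 9 = -32*(-18) - 9 = 576 - 9 = 567)
((-10383 + J) - 12172) + 18426 = ((-10383 + 567) - 12172) + 18426 = (-9816 - 12172) + 18426 = -21988 + 18426 = -3562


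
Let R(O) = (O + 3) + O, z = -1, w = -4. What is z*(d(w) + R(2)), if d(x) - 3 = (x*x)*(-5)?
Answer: 70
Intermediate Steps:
R(O) = 3 + 2*O (R(O) = (3 + O) + O = 3 + 2*O)
d(x) = 3 - 5*x² (d(x) = 3 + (x*x)*(-5) = 3 + x²*(-5) = 3 - 5*x²)
z*(d(w) + R(2)) = -((3 - 5*(-4)²) + (3 + 2*2)) = -((3 - 5*16) + (3 + 4)) = -((3 - 80) + 7) = -(-77 + 7) = -1*(-70) = 70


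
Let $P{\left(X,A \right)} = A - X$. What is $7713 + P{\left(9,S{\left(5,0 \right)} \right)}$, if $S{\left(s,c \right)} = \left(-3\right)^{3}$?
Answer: $7677$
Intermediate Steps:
$S{\left(s,c \right)} = -27$
$7713 + P{\left(9,S{\left(5,0 \right)} \right)} = 7713 - 36 = 7677$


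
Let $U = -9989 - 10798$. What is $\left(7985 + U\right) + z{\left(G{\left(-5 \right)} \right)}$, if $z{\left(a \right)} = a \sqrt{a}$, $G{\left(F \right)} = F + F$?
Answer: $-12802 - 10 i \sqrt{10} \approx -12802.0 - 31.623 i$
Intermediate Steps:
$U = -20787$ ($U = -9989 - 10798 = -20787$)
$G{\left(F \right)} = 2 F$
$z{\left(a \right)} = a^{\frac{3}{2}}$
$\left(7985 + U\right) + z{\left(G{\left(-5 \right)} \right)} = \left(7985 - 20787\right) + \left(2 \left(-5\right)\right)^{\frac{3}{2}} = -12802 + \left(-10\right)^{\frac{3}{2}} = -12802 - 10 i \sqrt{10}$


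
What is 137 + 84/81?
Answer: 3727/27 ≈ 138.04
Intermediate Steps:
137 + 84/81 = 137 + 84*(1/81) = 137 + 28/27 = 3727/27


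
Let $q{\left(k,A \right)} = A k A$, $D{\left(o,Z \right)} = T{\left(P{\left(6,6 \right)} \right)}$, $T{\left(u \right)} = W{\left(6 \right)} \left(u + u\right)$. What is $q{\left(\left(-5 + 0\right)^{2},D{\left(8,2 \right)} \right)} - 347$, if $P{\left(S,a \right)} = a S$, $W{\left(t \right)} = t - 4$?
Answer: $518053$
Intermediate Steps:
$W{\left(t \right)} = -4 + t$ ($W{\left(t \right)} = t - 4 = -4 + t$)
$P{\left(S,a \right)} = S a$
$T{\left(u \right)} = 4 u$ ($T{\left(u \right)} = \left(-4 + 6\right) \left(u + u\right) = 2 \cdot 2 u = 4 u$)
$D{\left(o,Z \right)} = 144$ ($D{\left(o,Z \right)} = 4 \cdot 6 \cdot 6 = 4 \cdot 36 = 144$)
$q{\left(k,A \right)} = k A^{2}$
$q{\left(\left(-5 + 0\right)^{2},D{\left(8,2 \right)} \right)} - 347 = \left(-5 + 0\right)^{2} \cdot 144^{2} - 347 = \left(-5\right)^{2} \cdot 20736 - 347 = 25 \cdot 20736 - 347 = 518400 - 347 = 518053$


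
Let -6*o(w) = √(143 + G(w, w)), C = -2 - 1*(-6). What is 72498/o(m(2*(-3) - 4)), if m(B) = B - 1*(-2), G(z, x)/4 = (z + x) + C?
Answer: -434988*√95/95 ≈ -44629.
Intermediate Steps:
C = 4 (C = -2 + 6 = 4)
G(z, x) = 16 + 4*x + 4*z (G(z, x) = 4*((z + x) + 4) = 4*((x + z) + 4) = 4*(4 + x + z) = 16 + 4*x + 4*z)
m(B) = 2 + B (m(B) = B + 2 = 2 + B)
o(w) = -√(159 + 8*w)/6 (o(w) = -√(143 + (16 + 4*w + 4*w))/6 = -√(143 + (16 + 8*w))/6 = -√(159 + 8*w)/6)
72498/o(m(2*(-3) - 4)) = 72498/((-√(159 + 8*(2 + (2*(-3) - 4)))/6)) = 72498/((-√(159 + 8*(2 + (-6 - 4)))/6)) = 72498/((-√(159 + 8*(2 - 10))/6)) = 72498/((-√(159 + 8*(-8))/6)) = 72498/((-√(159 - 64)/6)) = 72498/((-√95/6)) = 72498*(-6*√95/95) = -434988*√95/95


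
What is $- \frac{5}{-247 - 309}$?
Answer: $\frac{5}{556} \approx 0.0089928$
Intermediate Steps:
$- \frac{5}{-247 - 309} = - \frac{5}{-556} = \left(-5\right) \left(- \frac{1}{556}\right) = \frac{5}{556}$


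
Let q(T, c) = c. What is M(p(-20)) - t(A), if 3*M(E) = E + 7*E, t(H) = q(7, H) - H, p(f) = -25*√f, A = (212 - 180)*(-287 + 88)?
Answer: -400*I*√5/3 ≈ -298.14*I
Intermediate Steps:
A = -6368 (A = 32*(-199) = -6368)
t(H) = 0 (t(H) = H - H = 0)
M(E) = 8*E/3 (M(E) = (E + 7*E)/3 = (8*E)/3 = 8*E/3)
M(p(-20)) - t(A) = 8*(-50*I*√5)/3 - 1*0 = 8*(-50*I*√5)/3 + 0 = -400*I*√5/3 + 0 = -400*I*√5/3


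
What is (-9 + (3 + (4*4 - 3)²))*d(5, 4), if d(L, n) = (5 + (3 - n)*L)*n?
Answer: 0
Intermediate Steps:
d(L, n) = n*(5 + L*(3 - n)) (d(L, n) = (5 + L*(3 - n))*n = n*(5 + L*(3 - n)))
(-9 + (3 + (4*4 - 3)²))*d(5, 4) = (-9 + (3 + (4*4 - 3)²))*(4*(5 + 3*5 - 1*5*4)) = (-9 + (3 + (16 - 3)²))*(4*(5 + 15 - 20)) = (-9 + (3 + 13²))*(4*0) = (-9 + (3 + 169))*0 = (-9 + 172)*0 = 163*0 = 0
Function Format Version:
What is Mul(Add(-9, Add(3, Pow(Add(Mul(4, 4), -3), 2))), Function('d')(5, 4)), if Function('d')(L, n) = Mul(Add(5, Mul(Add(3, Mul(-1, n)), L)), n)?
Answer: 0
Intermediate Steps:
Function('d')(L, n) = Mul(n, Add(5, Mul(L, Add(3, Mul(-1, n))))) (Function('d')(L, n) = Mul(Add(5, Mul(L, Add(3, Mul(-1, n)))), n) = Mul(n, Add(5, Mul(L, Add(3, Mul(-1, n))))))
Mul(Add(-9, Add(3, Pow(Add(Mul(4, 4), -3), 2))), Function('d')(5, 4)) = Mul(Add(-9, Add(3, Pow(Add(Mul(4, 4), -3), 2))), Mul(4, Add(5, Mul(3, 5), Mul(-1, 5, 4)))) = Mul(Add(-9, Add(3, Pow(Add(16, -3), 2))), Mul(4, Add(5, 15, -20))) = Mul(Add(-9, Add(3, Pow(13, 2))), Mul(4, 0)) = Mul(Add(-9, Add(3, 169)), 0) = Mul(Add(-9, 172), 0) = Mul(163, 0) = 0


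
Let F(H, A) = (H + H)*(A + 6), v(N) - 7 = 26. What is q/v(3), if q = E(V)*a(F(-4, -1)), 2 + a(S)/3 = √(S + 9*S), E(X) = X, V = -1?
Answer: 2/11 - 20*I/11 ≈ 0.18182 - 1.8182*I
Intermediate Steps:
v(N) = 33 (v(N) = 7 + 26 = 33)
F(H, A) = 2*H*(6 + A) (F(H, A) = (2*H)*(6 + A) = 2*H*(6 + A))
a(S) = -6 + 3*√10*√S (a(S) = -6 + 3*√(S + 9*S) = -6 + 3*√(10*S) = -6 + 3*(√10*√S) = -6 + 3*√10*√S)
q = 6 - 60*I (q = -(-6 + 3*√10*√(2*(-4)*(6 - 1))) = -(-6 + 3*√10*√(2*(-4)*5)) = -(-6 + 3*√10*√(-40)) = -(-6 + 3*√10*(2*I*√10)) = -(-6 + 60*I) = 6 - 60*I ≈ 6.0 - 60.0*I)
q/v(3) = (6 - 60*I)/33 = (6 - 60*I)*(1/33) = 2/11 - 20*I/11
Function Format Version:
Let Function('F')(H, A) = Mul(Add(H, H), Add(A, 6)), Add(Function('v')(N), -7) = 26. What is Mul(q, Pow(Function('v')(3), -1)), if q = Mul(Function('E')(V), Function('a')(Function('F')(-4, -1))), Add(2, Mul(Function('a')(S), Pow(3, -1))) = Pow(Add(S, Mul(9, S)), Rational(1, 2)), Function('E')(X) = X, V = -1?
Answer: Add(Rational(2, 11), Mul(Rational(-20, 11), I)) ≈ Add(0.18182, Mul(-1.8182, I))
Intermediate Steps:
Function('v')(N) = 33 (Function('v')(N) = Add(7, 26) = 33)
Function('F')(H, A) = Mul(2, H, Add(6, A)) (Function('F')(H, A) = Mul(Mul(2, H), Add(6, A)) = Mul(2, H, Add(6, A)))
Function('a')(S) = Add(-6, Mul(3, Pow(10, Rational(1, 2)), Pow(S, Rational(1, 2)))) (Function('a')(S) = Add(-6, Mul(3, Pow(Add(S, Mul(9, S)), Rational(1, 2)))) = Add(-6, Mul(3, Pow(Mul(10, S), Rational(1, 2)))) = Add(-6, Mul(3, Mul(Pow(10, Rational(1, 2)), Pow(S, Rational(1, 2))))) = Add(-6, Mul(3, Pow(10, Rational(1, 2)), Pow(S, Rational(1, 2)))))
q = Add(6, Mul(-60, I)) (q = Mul(-1, Add(-6, Mul(3, Pow(10, Rational(1, 2)), Pow(Mul(2, -4, Add(6, -1)), Rational(1, 2))))) = Mul(-1, Add(-6, Mul(3, Pow(10, Rational(1, 2)), Pow(Mul(2, -4, 5), Rational(1, 2))))) = Mul(-1, Add(-6, Mul(3, Pow(10, Rational(1, 2)), Pow(-40, Rational(1, 2))))) = Mul(-1, Add(-6, Mul(3, Pow(10, Rational(1, 2)), Mul(2, I, Pow(10, Rational(1, 2)))))) = Mul(-1, Add(-6, Mul(60, I))) = Add(6, Mul(-60, I)) ≈ Add(6.0000, Mul(-60.000, I)))
Mul(q, Pow(Function('v')(3), -1)) = Mul(Add(6, Mul(-60, I)), Pow(33, -1)) = Mul(Add(6, Mul(-60, I)), Rational(1, 33)) = Add(Rational(2, 11), Mul(Rational(-20, 11), I))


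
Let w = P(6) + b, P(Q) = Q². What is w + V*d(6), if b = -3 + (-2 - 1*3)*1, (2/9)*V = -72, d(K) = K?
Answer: -1916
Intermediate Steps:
V = -324 (V = (9/2)*(-72) = -324)
b = -8 (b = -3 + (-2 - 3)*1 = -3 - 5*1 = -3 - 5 = -8)
w = 28 (w = 6² - 8 = 36 - 8 = 28)
w + V*d(6) = 28 - 324*6 = 28 - 1944 = -1916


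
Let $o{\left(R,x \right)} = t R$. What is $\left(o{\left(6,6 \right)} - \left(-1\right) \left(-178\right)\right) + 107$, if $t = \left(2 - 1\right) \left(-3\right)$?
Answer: $-89$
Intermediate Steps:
$t = -3$ ($t = 1 \left(-3\right) = -3$)
$o{\left(R,x \right)} = - 3 R$
$\left(o{\left(6,6 \right)} - \left(-1\right) \left(-178\right)\right) + 107 = \left(\left(-3\right) 6 - \left(-1\right) \left(-178\right)\right) + 107 = \left(-18 - 178\right) + 107 = -196 + 107 = -89$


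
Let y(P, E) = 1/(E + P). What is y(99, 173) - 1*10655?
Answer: -2898159/272 ≈ -10655.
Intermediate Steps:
y(99, 173) - 1*10655 = 1/(173 + 99) - 1*10655 = 1/272 - 10655 = -2898159/272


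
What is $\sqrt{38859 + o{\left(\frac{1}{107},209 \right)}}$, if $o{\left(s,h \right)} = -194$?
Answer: $\sqrt{38665} \approx 196.63$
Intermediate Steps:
$\sqrt{38859 + o{\left(\frac{1}{107},209 \right)}} = \sqrt{38859 - 194} = \sqrt{38665}$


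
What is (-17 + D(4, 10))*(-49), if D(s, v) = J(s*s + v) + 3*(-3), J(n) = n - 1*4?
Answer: 196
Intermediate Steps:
J(n) = -4 + n (J(n) = n - 4 = -4 + n)
D(s, v) = -13 + v + s**2 (D(s, v) = (-4 + (s*s + v)) + 3*(-3) = (-4 + (s**2 + v)) - 9 = (-4 + (v + s**2)) - 9 = (-4 + v + s**2) - 9 = -13 + v + s**2)
(-17 + D(4, 10))*(-49) = (-17 + (-13 + 10 + 4**2))*(-49) = (-17 + (-13 + 10 + 16))*(-49) = (-17 + 13)*(-49) = -4*(-49) = 196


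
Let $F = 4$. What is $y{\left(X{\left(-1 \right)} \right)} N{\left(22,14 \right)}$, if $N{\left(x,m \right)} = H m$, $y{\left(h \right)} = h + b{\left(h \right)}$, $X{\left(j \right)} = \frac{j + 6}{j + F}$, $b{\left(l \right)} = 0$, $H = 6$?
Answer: $140$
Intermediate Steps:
$X{\left(j \right)} = \frac{6 + j}{4 + j}$ ($X{\left(j \right)} = \frac{j + 6}{j + 4} = \frac{6 + j}{4 + j}$)
$y{\left(h \right)} = h$ ($y{\left(h \right)} = h + 0 = h$)
$N{\left(x,m \right)} = 6 m$
$y{\left(X{\left(-1 \right)} \right)} N{\left(22,14 \right)} = \frac{6 - 1}{4 - 1} \cdot 6 \cdot 14 = \frac{1}{3} \cdot 5 \cdot 84 = \frac{5}{3} \cdot 84 = 140$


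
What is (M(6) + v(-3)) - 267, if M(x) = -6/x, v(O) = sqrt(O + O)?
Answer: -268 + I*sqrt(6) ≈ -268.0 + 2.4495*I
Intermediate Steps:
v(O) = sqrt(2)*sqrt(O) (v(O) = sqrt(2*O) = sqrt(2)*sqrt(O))
(M(6) + v(-3)) - 267 = (-6/6 + sqrt(2)*sqrt(-3)) - 267 = (-6*1/6 + sqrt(2)*(I*sqrt(3))) - 267 = (-1 + I*sqrt(6)) - 267 = -268 + I*sqrt(6)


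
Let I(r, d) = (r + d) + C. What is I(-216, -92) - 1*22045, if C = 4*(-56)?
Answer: -22577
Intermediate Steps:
C = -224
I(r, d) = -224 + d + r (I(r, d) = (r + d) - 224 = (d + r) - 224 = -224 + d + r)
I(-216, -92) - 1*22045 = (-224 - 92 - 216) - 1*22045 = -532 - 22045 = -22577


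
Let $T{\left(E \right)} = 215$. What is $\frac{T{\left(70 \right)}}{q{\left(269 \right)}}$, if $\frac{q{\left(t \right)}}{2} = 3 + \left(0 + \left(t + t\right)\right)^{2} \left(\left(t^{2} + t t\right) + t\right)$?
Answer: $\frac{215}{83933550014} \approx 2.5615 \cdot 10^{-9}$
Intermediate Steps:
$q{\left(t \right)} = 6 + 8 t^{2} \left(t + 2 t^{2}\right)$ ($q{\left(t \right)} = 2 \left(3 + \left(0 + \left(t + t\right)\right)^{2} \left(\left(t^{2} + t t\right) + t\right)\right) = 2 \left(3 + \left(0 + 2 t\right)^{2} \left(\left(t^{2} + t^{2}\right) + t\right)\right) = 2 \left(3 + \left(2 t\right)^{2} \left(2 t^{2} + t\right)\right) = 2 \left(3 + 4 t^{2} \left(t + 2 t^{2}\right)\right) = 6 + 8 t^{2} \left(t + 2 t^{2}\right)$)
$\frac{T{\left(70 \right)}}{q{\left(269 \right)}} = \frac{215}{6 + 8 \cdot 269^{3} + 16 \cdot 269^{4}} = \frac{215}{6 + 8 \cdot 19465109 + 16 \cdot 5236114321} = \frac{215}{6 + 155720872 + 83777829136} = \frac{215}{83933550014}$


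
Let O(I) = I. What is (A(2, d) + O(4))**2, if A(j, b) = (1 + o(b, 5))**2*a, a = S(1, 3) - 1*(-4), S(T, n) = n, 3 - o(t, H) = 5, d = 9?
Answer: 121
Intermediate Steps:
o(t, H) = -2 (o(t, H) = 3 - 1*5 = 3 - 5 = -2)
a = 7 (a = 3 - 1*(-4) = 3 + 4 = 7)
A(j, b) = 7 (A(j, b) = (1 - 2)**2*7 = (-1)**2*7 = 1*7 = 7)
(A(2, d) + O(4))**2 = (7 + 4)**2 = 11**2 = 121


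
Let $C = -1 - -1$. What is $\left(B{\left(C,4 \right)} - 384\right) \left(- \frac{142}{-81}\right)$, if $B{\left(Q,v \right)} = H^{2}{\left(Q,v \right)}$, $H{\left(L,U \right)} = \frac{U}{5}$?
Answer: $- \frac{1360928}{2025} \approx -672.06$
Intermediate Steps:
$H{\left(L,U \right)} = \frac{U}{5}$ ($H{\left(L,U \right)} = U \frac{1}{5} = \frac{U}{5}$)
$C = 0$ ($C = -1 + 1 = 0$)
$B{\left(Q,v \right)} = \frac{v^{2}}{25}$ ($B{\left(Q,v \right)} = \left(\frac{v}{5}\right)^{2} = \frac{v^{2}}{25}$)
$\left(B{\left(C,4 \right)} - 384\right) \left(- \frac{142}{-81}\right) = \left(\frac{4^{2}}{25} - 384\right) \left(- \frac{142}{-81}\right) = \left(\frac{1}{25} \cdot 16 - 384\right) \left(\left(-142\right) \left(- \frac{1}{81}\right)\right) = \left(\frac{16}{25} - 384\right) \frac{142}{81} = \left(- \frac{9584}{25}\right) \frac{142}{81} = - \frac{1360928}{2025}$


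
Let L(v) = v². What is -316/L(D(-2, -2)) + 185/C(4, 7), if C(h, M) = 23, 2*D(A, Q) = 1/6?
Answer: -1046407/23 ≈ -45496.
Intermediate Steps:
D(A, Q) = 1/12 (D(A, Q) = (½)/6 = (½)*(⅙) = 1/12)
-316/L(D(-2, -2)) + 185/C(4, 7) = -316/((1/12)²) + 185/23 = -316/1/144 + 185*(1/23) = -316*144 + 185/23 = -45504 + 185/23 = -1046407/23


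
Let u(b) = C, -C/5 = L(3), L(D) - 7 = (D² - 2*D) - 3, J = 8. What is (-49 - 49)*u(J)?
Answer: 3430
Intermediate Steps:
L(D) = 4 + D² - 2*D (L(D) = 7 + ((D² - 2*D) - 3) = 7 + (-3 + D² - 2*D) = 4 + D² - 2*D)
C = -35 (C = -5*(4 + 3² - 2*3) = -5*(4 + 9 - 6) = -5*7 = -35)
u(b) = -35
(-49 - 49)*u(J) = (-49 - 49)*(-35) = -98*(-35) = 3430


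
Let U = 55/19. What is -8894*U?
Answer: -489170/19 ≈ -25746.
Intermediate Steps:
U = 55/19 (U = 55*(1/19) = 55/19 ≈ 2.8947)
-8894*U = -8894*55/19 = -489170/19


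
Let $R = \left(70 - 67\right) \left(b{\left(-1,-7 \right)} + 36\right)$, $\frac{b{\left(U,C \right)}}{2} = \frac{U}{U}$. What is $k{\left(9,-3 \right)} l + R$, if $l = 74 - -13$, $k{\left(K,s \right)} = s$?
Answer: $-147$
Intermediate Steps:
$b{\left(U,C \right)} = 2$ ($b{\left(U,C \right)} = 2 \frac{U}{U} = 2 \cdot 1 = 2$)
$R = 114$ ($R = \left(70 - 67\right) \left(2 + 36\right) = 3 \cdot 38 = 114$)
$l = 87$ ($l = 74 + 13 = 87$)
$k{\left(9,-3 \right)} l + R = \left(-3\right) 87 + 114 = -261 + 114 = -147$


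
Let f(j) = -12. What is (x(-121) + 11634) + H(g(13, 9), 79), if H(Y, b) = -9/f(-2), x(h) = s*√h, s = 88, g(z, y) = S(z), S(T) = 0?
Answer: 46539/4 + 968*I ≈ 11635.0 + 968.0*I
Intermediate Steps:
g(z, y) = 0
x(h) = 88*√h
H(Y, b) = ¾ (H(Y, b) = -9/(-12) = -9*(-1/12) = ¾)
(x(-121) + 11634) + H(g(13, 9), 79) = (88*√(-121) + 11634) + ¾ = (88*(11*I) + 11634) + ¾ = (968*I + 11634) + ¾ = (11634 + 968*I) + ¾ = 46539/4 + 968*I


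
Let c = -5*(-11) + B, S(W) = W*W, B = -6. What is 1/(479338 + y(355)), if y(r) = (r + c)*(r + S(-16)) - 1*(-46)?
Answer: 1/726228 ≈ 1.3770e-6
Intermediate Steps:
S(W) = W²
c = 49 (c = -5*(-11) - 6 = 55 - 6 = 49)
y(r) = 46 + (49 + r)*(256 + r) (y(r) = (r + 49)*(r + (-16)²) - 1*(-46) = (49 + r)*(r + 256) + 46 = (49 + r)*(256 + r) + 46 = 46 + (49 + r)*(256 + r))
1/(479338 + y(355)) = 1/(479338 + (12590 + 355² + 305*355)) = 1/(479338 + (12590 + 126025 + 108275)) = 1/(479338 + 246890) = 1/726228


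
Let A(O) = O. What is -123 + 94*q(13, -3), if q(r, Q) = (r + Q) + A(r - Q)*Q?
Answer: -3695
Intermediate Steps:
q(r, Q) = Q + r + Q*(r - Q) (q(r, Q) = (r + Q) + (r - Q)*Q = (Q + r) + Q*(r - Q) = Q + r + Q*(r - Q))
-123 + 94*q(13, -3) = -123 + 94*(-3 + 13 - 1*(-3)*(-3 - 1*13)) = -123 + 94*(-3 + 13 - 1*(-3)*(-3 - 13)) = -123 + 94*(-3 + 13 - 1*(-3)*(-16)) = -123 + 94*(-3 + 13 - 48) = -123 + 94*(-38) = -123 - 3572 = -3695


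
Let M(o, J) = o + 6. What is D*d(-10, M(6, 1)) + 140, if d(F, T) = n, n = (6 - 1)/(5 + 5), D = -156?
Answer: 62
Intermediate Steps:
M(o, J) = 6 + o
n = ½ (n = 5/10 = 5*(⅒) = ½ ≈ 0.50000)
d(F, T) = ½
D*d(-10, M(6, 1)) + 140 = -156*½ + 140 = -78 + 140 = 62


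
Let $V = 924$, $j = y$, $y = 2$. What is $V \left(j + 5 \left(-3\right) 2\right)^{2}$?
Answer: $724416$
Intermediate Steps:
$j = 2$
$V \left(j + 5 \left(-3\right) 2\right)^{2} = 924 \left(2 + 5 \left(-3\right) 2\right)^{2} = 924 \left(2 - 30\right)^{2} = 924 \left(-28\right)^{2} = 924 \cdot 784 = 724416$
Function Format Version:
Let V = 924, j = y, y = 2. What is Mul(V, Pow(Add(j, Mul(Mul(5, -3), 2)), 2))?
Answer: 724416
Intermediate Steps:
j = 2
Mul(V, Pow(Add(j, Mul(Mul(5, -3), 2)), 2)) = Mul(924, Pow(Add(2, Mul(Mul(5, -3), 2)), 2)) = Mul(924, Pow(Add(2, Mul(-15, 2)), 2)) = Mul(924, Pow(Add(2, -30), 2)) = Mul(924, Pow(-28, 2)) = Mul(924, 784) = 724416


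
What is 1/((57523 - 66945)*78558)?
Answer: -1/740173476 ≈ -1.3510e-9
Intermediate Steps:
1/((57523 - 66945)*78558) = (1/78558)/(-9422) = -1/9422*1/78558 = -1/740173476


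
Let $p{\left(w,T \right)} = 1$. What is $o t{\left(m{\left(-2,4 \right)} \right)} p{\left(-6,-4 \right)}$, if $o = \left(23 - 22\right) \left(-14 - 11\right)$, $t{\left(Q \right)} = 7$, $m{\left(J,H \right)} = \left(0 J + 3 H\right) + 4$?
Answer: $-175$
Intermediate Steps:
$m{\left(J,H \right)} = 4 + 3 H$ ($m{\left(J,H \right)} = \left(0 + 3 H\right) + 4 = 3 H + 4 = 4 + 3 H$)
$o = -25$ ($o = 1 \left(-25\right) = -25$)
$o t{\left(m{\left(-2,4 \right)} \right)} p{\left(-6,-4 \right)} = \left(-25\right) 7 \cdot 1 = \left(-175\right) 1 = -175$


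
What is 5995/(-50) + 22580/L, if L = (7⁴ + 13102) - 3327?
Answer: -1796653/15220 ≈ -118.05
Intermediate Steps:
L = 12176 (L = (2401 + 13102) - 3327 = 15503 - 3327 = 12176)
5995/(-50) + 22580/L = 5995/(-50) + 22580/12176 = 5995*(-1/50) + 22580*(1/12176) = -1199/10 + 5645/3044 = -1796653/15220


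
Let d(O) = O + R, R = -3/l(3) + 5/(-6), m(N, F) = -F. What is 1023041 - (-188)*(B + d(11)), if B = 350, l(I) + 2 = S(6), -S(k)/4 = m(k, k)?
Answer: 35993981/33 ≈ 1.0907e+6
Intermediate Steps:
S(k) = 4*k (S(k) = -(-4)*k = 4*k)
l(I) = 22 (l(I) = -2 + 4*6 = -2 + 24 = 22)
R = -32/33 (R = -3/22 + 5/(-6) = -3*1/22 + 5*(-⅙) = -3/22 - ⅚ = -32/33 ≈ -0.96970)
d(O) = -32/33 + O (d(O) = O - 32/33 = -32/33 + O)
1023041 - (-188)*(B + d(11)) = 1023041 - (-188)*(350 + (-32/33 + 11)) = 1023041 - (-188)*(350 + 331/33) = 1023041 - (-188)*11881/33 = 1023041 - 1*(-2233628/33) = 1023041 + 2233628/33 = 35993981/33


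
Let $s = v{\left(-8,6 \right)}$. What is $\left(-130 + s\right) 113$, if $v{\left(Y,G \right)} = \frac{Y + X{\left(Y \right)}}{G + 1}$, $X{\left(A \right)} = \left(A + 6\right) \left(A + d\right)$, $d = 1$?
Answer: $- \frac{102152}{7} \approx -14593.0$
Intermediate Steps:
$X{\left(A \right)} = \left(1 + A\right) \left(6 + A\right)$ ($X{\left(A \right)} = \left(A + 6\right) \left(A + 1\right) = \left(6 + A\right) \left(1 + A\right) = \left(1 + A\right) \left(6 + A\right)$)
$v{\left(Y,G \right)} = \frac{6 + Y^{2} + 8 Y}{1 + G}$ ($v{\left(Y,G \right)} = \frac{Y + \left(6 + Y^{2} + 7 Y\right)}{G + 1} = \frac{6 + Y^{2} + 8 Y}{1 + G}$)
$s = \frac{6}{7}$ ($s = \frac{6 + \left(-8\right)^{2} + 8 \left(-8\right)}{1 + 6} = \frac{6 + 64 - 64}{7} = \frac{1}{7} \cdot 6 = \frac{6}{7} \approx 0.85714$)
$\left(-130 + s\right) 113 = \left(-130 + \frac{6}{7}\right) 113 = \left(- \frac{904}{7}\right) 113 = - \frac{102152}{7}$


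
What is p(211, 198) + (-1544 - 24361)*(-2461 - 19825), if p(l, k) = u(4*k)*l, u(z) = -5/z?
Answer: 457236512305/792 ≈ 5.7732e+8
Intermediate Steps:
p(l, k) = -5*l/(4*k) (p(l, k) = (-5*1/(4*k))*l = (-5/(4*k))*l = -5*l/(4*k))
p(211, 198) + (-1544 - 24361)*(-2461 - 19825) = -5/4*211/198 + (-1544 - 24361)*(-2461 - 19825) = -5/4*211*1/198 - 25905*(-22286) = -1055/792 + 577318830 = 457236512305/792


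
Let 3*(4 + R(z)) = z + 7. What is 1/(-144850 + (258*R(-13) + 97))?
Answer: -1/146301 ≈ -6.8352e-6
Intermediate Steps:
R(z) = -5/3 + z/3 (R(z) = -4 + (z + 7)/3 = -4 + (7 + z)/3 = -4 + (7/3 + z/3) = -5/3 + z/3)
1/(-144850 + (258*R(-13) + 97)) = 1/(-144850 + (258*(-5/3 + (⅓)*(-13)) + 97)) = 1/(-144850 + (258*(-5/3 - 13/3) + 97)) = 1/(-144850 + (258*(-6) + 97)) = 1/(-144850 + (-1548 + 97)) = 1/(-144850 - 1451) = 1/(-146301) = -1/146301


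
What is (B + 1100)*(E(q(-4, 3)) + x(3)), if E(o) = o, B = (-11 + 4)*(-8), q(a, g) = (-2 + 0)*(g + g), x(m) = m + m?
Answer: -6936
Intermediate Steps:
x(m) = 2*m
q(a, g) = -4*g
B = 56 (B = -7*(-8) = 56)
(B + 1100)*(E(q(-4, 3)) + x(3)) = (56 + 1100)*(-4*3 + 2*3) = 1156*(-12 + 6) = 1156*(-6) = -6936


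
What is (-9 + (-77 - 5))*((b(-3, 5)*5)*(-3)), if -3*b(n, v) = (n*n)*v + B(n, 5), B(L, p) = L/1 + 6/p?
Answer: -19656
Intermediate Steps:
B(L, p) = L + 6/p (B(L, p) = L*1 + 6/p = L + 6/p)
b(n, v) = -⅖ - n/3 - v*n²/3 (b(n, v) = -((n*n)*v + (n + 6/5))/3 = -(n²*v + (n + 6*(⅕)))/3 = -(v*n² + (n + 6/5))/3 = -(v*n² + (6/5 + n))/3 = -(6/5 + n + v*n²)/3 = -⅖ - n/3 - v*n²/3)
(-9 + (-77 - 5))*((b(-3, 5)*5)*(-3)) = (-9 + (-77 - 5))*(((-⅖ - ⅓*(-3) - ⅓*5*(-3)²)*5)*(-3)) = (-9 - 82)*(((-⅖ + 1 - ⅓*5*9)*5)*(-3)) = -91*(-⅖ + 1 - 15)*5*(-3) = -91*(-72/5*5)*(-3) = -(-6552)*(-3) = -91*216 = -19656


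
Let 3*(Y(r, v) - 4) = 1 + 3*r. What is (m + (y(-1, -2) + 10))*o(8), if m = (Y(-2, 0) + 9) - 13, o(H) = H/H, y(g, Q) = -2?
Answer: 19/3 ≈ 6.3333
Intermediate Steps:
o(H) = 1
Y(r, v) = 13/3 + r (Y(r, v) = 4 + (1 + 3*r)/3 = 4 + (⅓ + r) = 13/3 + r)
m = -5/3 (m = ((13/3 - 2) + 9) - 13 = (7/3 + 9) - 13 = 34/3 - 13 = -5/3 ≈ -1.6667)
(m + (y(-1, -2) + 10))*o(8) = (-5/3 + (-2 + 10))*1 = (-5/3 + 8)*1 = (19/3)*1 = 19/3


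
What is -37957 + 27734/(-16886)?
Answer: -320484818/8443 ≈ -37959.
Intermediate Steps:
-37957 + 27734/(-16886) = -37957 + 27734*(-1/16886) = -37957 - 13867/8443 = -320484818/8443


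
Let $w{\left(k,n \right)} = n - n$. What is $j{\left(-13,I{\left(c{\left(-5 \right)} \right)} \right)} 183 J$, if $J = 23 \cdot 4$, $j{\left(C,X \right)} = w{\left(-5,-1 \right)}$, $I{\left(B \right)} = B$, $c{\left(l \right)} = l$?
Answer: $0$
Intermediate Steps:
$w{\left(k,n \right)} = 0$
$j{\left(C,X \right)} = 0$
$J = 92$
$j{\left(-13,I{\left(c{\left(-5 \right)} \right)} \right)} 183 J = 0 \cdot 183 \cdot 92 = 0 \cdot 92 = 0$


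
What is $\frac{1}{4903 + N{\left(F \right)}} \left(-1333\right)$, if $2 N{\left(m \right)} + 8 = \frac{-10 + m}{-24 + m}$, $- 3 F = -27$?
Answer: $- \frac{1290}{4741} \approx -0.27209$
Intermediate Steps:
$F = 9$ ($F = \left(- \frac{1}{3}\right) \left(-27\right) = 9$)
$N{\left(m \right)} = -4 + \frac{-10 + m}{2 \left(-24 + m\right)}$ ($N{\left(m \right)} = -4 + \frac{\left(-10 + m\right) \frac{1}{-24 + m}}{2} = -4 + \frac{\frac{1}{-24 + m} \left(-10 + m\right)}{2} = -4 + \frac{-10 + m}{2 \left(-24 + m\right)}$)
$\frac{1}{4903 + N{\left(F \right)}} \left(-1333\right) = \frac{1}{4903 + \frac{7 \left(26 - 9\right)}{2 \left(-24 + 9\right)}} \left(-1333\right) = \frac{1}{4903 + \frac{7 \left(26 - 9\right)}{2 \left(-15\right)}} \left(-1333\right) = \frac{1}{4903 + \frac{7}{2} \left(- \frac{1}{15}\right) 17} \left(-1333\right) = \frac{1}{4903 - \frac{119}{30}} \left(-1333\right) = \frac{1}{\frac{146971}{30}} \left(-1333\right) = \frac{30}{146971} \left(-1333\right) = - \frac{1290}{4741}$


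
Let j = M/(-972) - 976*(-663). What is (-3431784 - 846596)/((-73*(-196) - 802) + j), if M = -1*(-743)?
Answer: -831717072/128419325 ≈ -6.4766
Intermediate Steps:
M = 743
j = 628968793/972 (j = 743/(-972) - 976*(-663) = 743*(-1/972) + 647088 = -743/972 + 647088 = 628968793/972 ≈ 6.4709e+5)
(-3431784 - 846596)/((-73*(-196) - 802) + j) = (-3431784 - 846596)/((-73*(-196) - 802) + 628968793/972) = -4278380/((14308 - 802) + 628968793/972) = -4278380/(13506 + 628968793/972) = -4278380/642096625/972 = -4278380*972/642096625 = -831717072/128419325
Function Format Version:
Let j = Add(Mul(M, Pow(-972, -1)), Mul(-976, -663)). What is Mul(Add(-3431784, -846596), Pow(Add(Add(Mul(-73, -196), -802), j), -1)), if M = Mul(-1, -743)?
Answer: Rational(-831717072, 128419325) ≈ -6.4766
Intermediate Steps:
M = 743
j = Rational(628968793, 972) (j = Add(Mul(743, Pow(-972, -1)), Mul(-976, -663)) = Add(Mul(743, Rational(-1, 972)), 647088) = Add(Rational(-743, 972), 647088) = Rational(628968793, 972) ≈ 6.4709e+5)
Mul(Add(-3431784, -846596), Pow(Add(Add(Mul(-73, -196), -802), j), -1)) = Mul(Add(-3431784, -846596), Pow(Add(Add(Mul(-73, -196), -802), Rational(628968793, 972)), -1)) = Mul(-4278380, Pow(Add(Add(14308, -802), Rational(628968793, 972)), -1)) = Mul(-4278380, Pow(Add(13506, Rational(628968793, 972)), -1)) = Mul(-4278380, Pow(Rational(642096625, 972), -1)) = Mul(-4278380, Rational(972, 642096625)) = Rational(-831717072, 128419325)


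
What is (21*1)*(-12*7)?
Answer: -1764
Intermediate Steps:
(21*1)*(-12*7) = 21*(-84) = -1764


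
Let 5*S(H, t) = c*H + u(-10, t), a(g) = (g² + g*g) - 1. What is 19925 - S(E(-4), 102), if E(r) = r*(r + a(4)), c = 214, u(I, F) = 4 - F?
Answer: 24567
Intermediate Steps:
a(g) = -1 + 2*g² (a(g) = (g² + g²) - 1 = 2*g² - 1 = -1 + 2*g²)
E(r) = r*(31 + r) (E(r) = r*(r + (-1 + 2*4²)) = r*(r + (-1 + 2*16)) = r*(r + (-1 + 32)) = r*(r + 31) = r*(31 + r))
S(H, t) = ⅘ - t/5 + 214*H/5 (S(H, t) = (214*H + (4 - t))/5 = (4 - t + 214*H)/5 = ⅘ - t/5 + 214*H/5)
19925 - S(E(-4), 102) = 19925 - (⅘ - ⅕*102 + 214*(-4*(31 - 4))/5) = 19925 - (⅘ - 102/5 + 214*(-4*27)/5) = 19925 - (⅘ - 102/5 + (214/5)*(-108)) = 19925 - (⅘ - 102/5 - 23112/5) = 19925 - 1*(-4642) = 19925 + 4642 = 24567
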